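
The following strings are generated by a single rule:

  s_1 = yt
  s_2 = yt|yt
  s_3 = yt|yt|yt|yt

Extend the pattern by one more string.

s(k+1) = s(k)·|·s(k) — each term doubles the last with '|' between the halves.
Doubling yt|yt|yt|yt with '|' between the halves:

yt|yt|yt|yt|yt|yt|yt|yt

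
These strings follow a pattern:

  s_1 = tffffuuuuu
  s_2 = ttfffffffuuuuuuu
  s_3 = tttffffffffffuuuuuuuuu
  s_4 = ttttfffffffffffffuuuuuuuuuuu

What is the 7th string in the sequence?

tttttttffffffffffffffffffffffuuuuuuuuuuuuuuuuu

Term n consists of n t's, followed by 3n+1 f's, followed by 2n+3 u's (n = 1, 2, …).
At n = 7 the blocks have lengths 7, 22, 17.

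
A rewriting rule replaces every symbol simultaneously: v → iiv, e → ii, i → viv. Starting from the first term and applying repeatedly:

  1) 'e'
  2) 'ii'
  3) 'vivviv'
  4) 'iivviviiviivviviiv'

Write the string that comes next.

Replace each of the 18 characters of iivviviiviivviviiv in place — viv viv iiv iiv viv iiv viv viv iiv viv viv iiv iiv viv iiv viv viv iiv — and concatenate.

vivviviiviivviviivvivviviivvivviviiviivviviivvivviviiv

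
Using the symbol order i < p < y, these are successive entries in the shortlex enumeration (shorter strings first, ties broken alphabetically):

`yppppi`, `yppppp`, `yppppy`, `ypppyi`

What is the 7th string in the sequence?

Advancing 3 positions from ypppyi through ypppyi → ypppyp → ypppyy reaches term 7.

yppyii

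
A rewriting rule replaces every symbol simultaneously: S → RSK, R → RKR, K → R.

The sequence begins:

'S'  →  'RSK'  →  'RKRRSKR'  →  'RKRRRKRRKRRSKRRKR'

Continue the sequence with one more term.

Replace each of the 17 characters of RKRRRKRRKRRSKRRKR in place — RKR R RKR RKR RKR R RKR RKR R RKR RKR RSK R RKR RKR R RKR — and concatenate.

RKRRRKRRKRRKRRRKRRKRRRKRRKRRSKRRKRRKRRRKR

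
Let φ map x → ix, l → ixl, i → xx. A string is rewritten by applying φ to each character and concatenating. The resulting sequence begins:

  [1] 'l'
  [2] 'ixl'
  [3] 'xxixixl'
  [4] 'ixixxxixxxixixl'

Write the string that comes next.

Rewriting the 15 symbols of ixixxxixxxixixl one by one yields xx ix xx ix ix ix xx ix ix ix xx ix xx ix ixl; concatenated:

xxixxxixixixxxixixixxxixxxixixl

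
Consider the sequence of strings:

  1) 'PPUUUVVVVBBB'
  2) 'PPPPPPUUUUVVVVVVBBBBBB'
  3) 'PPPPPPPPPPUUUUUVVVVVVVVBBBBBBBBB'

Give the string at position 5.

Term n consists of 4n-2 P's, followed by n+2 U's, followed by 2n+2 V's, followed by 3n B's (n = 1, 2, …).
For term 5, n = 5, so the run lengths are 18, 7, 12, 15.

PPPPPPPPPPPPPPPPPPUUUUUUUVVVVVVVVVVVVBBBBBBBBBBBBBBB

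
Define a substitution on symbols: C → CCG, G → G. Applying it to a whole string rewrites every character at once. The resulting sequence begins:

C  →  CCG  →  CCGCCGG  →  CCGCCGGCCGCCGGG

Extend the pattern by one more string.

CCGCCGGCCGCCGGGCCGCCGGCCGCCGGGG

φ(CCGCCGGCCGCCGGG) expands symbol-by-symbol to CCG CCG G CCG CCG G G CCG CCG G CCG CCG G G G; joining the 15 pieces gives the next term.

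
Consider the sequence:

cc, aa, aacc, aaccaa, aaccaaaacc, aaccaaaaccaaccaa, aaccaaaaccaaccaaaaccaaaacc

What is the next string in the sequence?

aaccaaaaccaaccaaaaccaaaaccaaccaaaaccaaccaa

From term 3 onward, concatenate the last term with the second-to-last: aa·cc = aacc, aacc·aa = aaccaa, …
So term 8 is aaccaaaaccaaccaaaaccaaaacc·aaccaaaaccaaccaa.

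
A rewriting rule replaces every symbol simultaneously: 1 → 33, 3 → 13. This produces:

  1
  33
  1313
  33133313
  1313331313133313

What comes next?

Replace each of the 16 characters of 1313331313133313 in place — 33 13 33 13 13 13 33 13 33 13 33 13 13 13 33 13 — and concatenate.

33133313131333133313331313133313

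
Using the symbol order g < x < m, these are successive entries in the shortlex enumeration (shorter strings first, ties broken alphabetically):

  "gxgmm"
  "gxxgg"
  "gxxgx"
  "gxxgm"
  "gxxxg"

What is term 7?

Advancing 2 positions from gxxxg through gxxxg → gxxxx reaches term 7.

gxxxm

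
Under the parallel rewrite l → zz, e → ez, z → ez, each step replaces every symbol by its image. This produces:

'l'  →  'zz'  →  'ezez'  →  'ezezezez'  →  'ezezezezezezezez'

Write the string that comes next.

ezezezezezezezezezezezezezezezez

φ(ezezezezezezezez) expands symbol-by-symbol to ez ez ez ez ez ez ez ez ez ez ez ez ez ez ez ez; joining the 16 pieces gives the next term.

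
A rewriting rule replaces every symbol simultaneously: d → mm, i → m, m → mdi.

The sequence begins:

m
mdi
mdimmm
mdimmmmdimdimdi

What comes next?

Applying the rule to each of the 15 symbols of mdimmmmdimdimdi gives the pieces mdi mm m mdi mdi mdi mdi mm m mdi mm m mdi mm m, which concatenate to the answer.

mdimmmmdimdimdimdimmmmdimmmmdimmm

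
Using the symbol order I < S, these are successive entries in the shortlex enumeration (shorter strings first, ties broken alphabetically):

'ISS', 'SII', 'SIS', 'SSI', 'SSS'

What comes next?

After SSS the length-3 strings are exhausted; the first length-4 string is 4 copies of I.

IIII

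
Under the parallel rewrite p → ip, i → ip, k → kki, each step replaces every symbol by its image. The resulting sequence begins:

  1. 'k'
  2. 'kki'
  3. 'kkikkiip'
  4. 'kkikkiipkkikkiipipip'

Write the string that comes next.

Rewriting the 20 symbols of kkikkiipkkikkiipipip one by one yields kki kki ip kki kki ip ip ip kki kki ip kki kki ip ip ip ip ip ip ip; concatenated:

kkikkiipkkikkiipipipkkikkiipkkikkiipipipipipipip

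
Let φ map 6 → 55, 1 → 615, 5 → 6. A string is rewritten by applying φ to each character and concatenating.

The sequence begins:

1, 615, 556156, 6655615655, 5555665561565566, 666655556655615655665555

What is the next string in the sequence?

555555556666555566556156556655556666

Applying the rule to each of the 24 symbols of 666655556655615655665555 gives the pieces 55 55 55 55 6 6 6 6 55 55 6 6 55 615 6 55 6 6 55 55 6 6 6 6, which concatenate to the answer.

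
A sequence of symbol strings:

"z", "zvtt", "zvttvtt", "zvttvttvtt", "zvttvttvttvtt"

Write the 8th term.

Every step adds vtt to the end: s(k+1) = s(k)·vtt.
From zvttvttvttvtt, 3 further steps: zvttvttvttvtt → zvttvttvttvttvtt → zvttvttvttvttvttvtt → (answer).

zvttvttvttvttvttvttvtt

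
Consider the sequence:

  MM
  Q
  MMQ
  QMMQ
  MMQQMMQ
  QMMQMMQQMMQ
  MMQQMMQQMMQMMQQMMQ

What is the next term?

QMMQMMQQMMQMMQQMMQQMMQMMQQMMQ

From term 3 onward, concatenate the second-to-last term with the last: MM·Q = MMQ, Q·MMQ = QMMQ, …
The next term joins QMMQMMQQMMQ and MMQQMMQQMMQMMQQMMQ.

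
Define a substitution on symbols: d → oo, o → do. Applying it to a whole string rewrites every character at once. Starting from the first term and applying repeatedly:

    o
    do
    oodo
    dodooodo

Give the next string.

Expanding dodooodo: d→oo, o→do, d→oo, o→do, o→do, o→do, d→oo, o→do. Concatenated: oo do oo do do do oo do.

oodooodododooodo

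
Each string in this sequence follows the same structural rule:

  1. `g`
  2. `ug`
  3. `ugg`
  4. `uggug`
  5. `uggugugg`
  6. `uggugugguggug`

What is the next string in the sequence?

ugguguggugguguggugugg

From term 3 onward, concatenate the last term with the second-to-last: ug·g = ugg, ugg·ug = uggug, …
The next term joins uggugugguggug and uggugugg.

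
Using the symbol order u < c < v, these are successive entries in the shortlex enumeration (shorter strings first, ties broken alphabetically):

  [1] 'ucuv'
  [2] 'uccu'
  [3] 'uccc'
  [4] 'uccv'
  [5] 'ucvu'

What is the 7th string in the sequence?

Continuing the enumeration 2 steps past ucvu: ucvu → ucvc → (answer).

ucvv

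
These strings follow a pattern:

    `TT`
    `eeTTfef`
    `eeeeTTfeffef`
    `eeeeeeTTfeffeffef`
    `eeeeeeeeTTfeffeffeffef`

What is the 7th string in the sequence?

eeeeeeeeeeeeTTfeffeffeffeffeffef

s(k+1) = ee·s(k)·fef, so each term gains ee as a prefix and fef as a suffix.
From eeeeeeeeTTfeffeffeffef, 2 further steps: eeeeeeeeTTfeffeffeffef → eeeeeeeeeeTTfeffeffeffeffef → (answer).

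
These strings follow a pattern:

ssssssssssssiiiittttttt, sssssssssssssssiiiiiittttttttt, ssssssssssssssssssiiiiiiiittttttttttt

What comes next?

sssssssssssssssssssssiiiiiiiiiittttttttttttt

Reading off run lengths: s runs 12, 15, 18; i runs 4, 6, 8; t runs 7, 9, 11 — each is linear in n, where the shown terms are n = 3, 4, 5.
Setting n = 6 gives 21, 10, 13 characters in each block.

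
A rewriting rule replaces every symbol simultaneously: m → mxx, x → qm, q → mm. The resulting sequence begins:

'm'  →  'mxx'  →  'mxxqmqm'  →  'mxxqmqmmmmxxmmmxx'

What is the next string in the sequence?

φ(mxxqmqmmmmxxmmmxx) expands symbol-by-symbol to mxx qm qm mm mxx mm mxx mxx mxx mxx qm qm mxx mxx mxx qm qm; joining the 17 pieces gives the next term.

mxxqmqmmmmxxmmmxxmxxmxxmxxqmqmmxxmxxmxxqmqm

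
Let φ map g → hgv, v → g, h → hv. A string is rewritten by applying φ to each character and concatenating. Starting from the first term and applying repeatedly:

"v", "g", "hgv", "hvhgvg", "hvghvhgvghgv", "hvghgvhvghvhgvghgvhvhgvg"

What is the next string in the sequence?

hvghgvhvhgvghvghgvhvghvhgvghgvhvhgvghvghvhgvghgv

Applying the rule to each of the 24 symbols of hvghgvhvghvhgvghgvhvhgvg gives the pieces hv g hgv hv hgv g hv g hgv hv g hv hgv g hgv hv hgv g hv g hv hgv g hgv, which concatenate to the answer.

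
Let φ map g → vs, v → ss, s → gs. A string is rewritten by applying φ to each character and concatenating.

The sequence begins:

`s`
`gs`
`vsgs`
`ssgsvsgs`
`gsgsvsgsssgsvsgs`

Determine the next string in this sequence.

vsgsvsgsssgsvsgsgsgsvsgsssgsvsgs

Applying the rule to each of the 16 symbols of gsgsvsgsssgsvsgs gives the pieces vs gs vs gs ss gs vs gs gs gs vs gs ss gs vs gs, which concatenate to the answer.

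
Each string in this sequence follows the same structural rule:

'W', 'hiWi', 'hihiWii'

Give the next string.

Each term wraps the previous one in hi on the left and i on the right.
Applying this once more to hihiWii:

hihihiWiii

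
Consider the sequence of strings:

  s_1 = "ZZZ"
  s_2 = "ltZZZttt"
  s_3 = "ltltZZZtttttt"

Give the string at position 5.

ltltltltZZZtttttttttttt

Every step adds lt to the front and ttt to the end of the previous string.
From ltltZZZtttttt, 2 further steps: ltltZZZtttttt → ltltltZZZttttttttt → (answer).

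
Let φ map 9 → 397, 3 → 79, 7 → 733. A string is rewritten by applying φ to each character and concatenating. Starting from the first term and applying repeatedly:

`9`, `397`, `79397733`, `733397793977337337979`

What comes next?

Replace each of the 21 characters of 733397793977337337979 in place — 733 79 79 79 397 733 733 397 79 397 733 733 79 79 733 79 79 733 397 733 397 — and concatenate.

7337979793977337333977939773373379797337979733397733397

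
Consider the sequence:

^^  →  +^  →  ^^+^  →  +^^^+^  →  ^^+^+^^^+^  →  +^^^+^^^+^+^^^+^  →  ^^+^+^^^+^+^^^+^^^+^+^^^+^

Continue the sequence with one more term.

+^^^+^^^+^+^^^+^^^+^+^^^+^+^^^+^^^+^+^^^+^

From term 3 onward, concatenate the second-to-last term with the last: ^^·+^ = ^^+^, +^·^^+^ = +^^^+^, …
So term 8 is +^^^+^^^+^+^^^+^·^^+^+^^^+^+^^^+^^^+^+^^^+^.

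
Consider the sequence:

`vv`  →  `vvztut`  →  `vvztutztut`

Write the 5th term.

vvztutztutztutztut

The strings grow by a fixed suffix ztut each time.
From vvztutztut, 2 further steps: vvztutztut → vvztutztutztut → (answer).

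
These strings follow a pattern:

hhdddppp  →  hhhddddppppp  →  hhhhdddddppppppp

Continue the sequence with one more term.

hhhhhddddddppppppppp

Term n consists of n h's, followed by n+1 d's, followed by 2n-1 p's, where the shown terms are n = 2, 3, 4.
For the next term, n = 5, so the run lengths are 5, 6, 9.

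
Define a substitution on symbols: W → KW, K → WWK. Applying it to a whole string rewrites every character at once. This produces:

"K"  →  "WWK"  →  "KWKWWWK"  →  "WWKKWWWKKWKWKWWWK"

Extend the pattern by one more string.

KWKWWWKWWKKWKWKWWWKWWKKWWWKKWWWKKWKWKWWWK

Replace each of the 17 characters of WWKKWWWKKWKWKWWWK in place — KW KW WWK WWK KW KW KW WWK WWK KW WWK KW WWK KW KW KW WWK — and concatenate.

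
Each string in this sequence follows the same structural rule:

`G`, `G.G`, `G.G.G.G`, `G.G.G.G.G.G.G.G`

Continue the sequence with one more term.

G.G.G.G.G.G.G.G.G.G.G.G.G.G.G.G

Every step duplicates the string with '.' between the halves.
One more doubling of G.G.G.G.G.G.G.G gives the answer.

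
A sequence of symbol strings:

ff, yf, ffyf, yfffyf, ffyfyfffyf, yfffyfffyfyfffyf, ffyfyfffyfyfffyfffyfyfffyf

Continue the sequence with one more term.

yfffyfffyfyfffyfffyfyfffyfyfffyfffyfyfffyf

This is a Fibonacci-style word recurrence s(k) = s(k−2)·s(k−1): e.g. ff·yf = ffyf.
Continuing: yfffyfffyfyfffyf · ffyfyfffyfyfffyfffyfyfffyf gives term 8.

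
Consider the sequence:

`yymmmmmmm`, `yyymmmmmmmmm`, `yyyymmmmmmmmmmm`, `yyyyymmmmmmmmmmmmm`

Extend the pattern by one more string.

yyyyyymmmmmmmmmmmmmmm

Term n consists of n-1 y's, followed by 2n+1 m's, where the shown terms are n = 3, 4, 5, 6.
Setting n = 7 gives 6, 15 characters in each block.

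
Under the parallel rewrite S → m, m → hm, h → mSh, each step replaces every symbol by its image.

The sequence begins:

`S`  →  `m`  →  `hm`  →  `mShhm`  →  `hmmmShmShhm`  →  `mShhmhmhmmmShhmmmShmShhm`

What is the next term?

hmmmShmShhmmShhmmShhmhmhmmmShmShhmhmhmmmShhmmmShmShhm

Replace each of the 24 characters of mShhmhmhmmmShhmmmShmShhm in place — hm m mSh mSh hm mSh hm mSh hm hm hm m mSh mSh hm hm hm m mSh hm m mSh mSh hm — and concatenate.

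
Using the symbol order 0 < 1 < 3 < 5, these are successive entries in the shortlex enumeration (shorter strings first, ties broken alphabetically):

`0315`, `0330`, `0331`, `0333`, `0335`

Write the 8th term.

0353

Advancing 3 positions from 0335 through 0335 → 0350 → 0351 reaches term 8.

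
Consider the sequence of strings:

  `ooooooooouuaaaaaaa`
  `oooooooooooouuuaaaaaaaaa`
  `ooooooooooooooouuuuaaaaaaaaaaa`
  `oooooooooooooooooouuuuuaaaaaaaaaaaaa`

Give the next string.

ooooooooooooooooooooouuuuuuaaaaaaaaaaaaaaa

Term n consists of 3n+3 o's, followed by n u's, followed by 2n+3 a's, where the shown terms are n = 2, 3, 4, 5.
At n = 6 the blocks have lengths 21, 6, 15.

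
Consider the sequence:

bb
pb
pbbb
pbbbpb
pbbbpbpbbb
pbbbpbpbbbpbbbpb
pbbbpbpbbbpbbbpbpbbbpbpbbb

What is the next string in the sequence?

pbbbpbpbbbpbbbpbpbbbpbpbbbpbbbpbpbbbpbbbpb

Each term (from the third on) is the previous term followed by the one before it: term 3 = pb·bb = pbbb.
The next term joins pbbbpbpbbbpbbbpbpbbbpbpbbb and pbbbpbpbbbpbbbpb.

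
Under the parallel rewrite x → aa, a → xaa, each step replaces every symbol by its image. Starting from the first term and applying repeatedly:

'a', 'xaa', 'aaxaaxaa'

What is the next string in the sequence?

xaaxaaaaxaaxaaaaxaaxaa

Apply φ to aaxaaxaa symbol by symbol: a→xaa, a→xaa, x→aa, a→xaa, a→xaa, x→aa, a→xaa, a→xaa; joined: xaa xaa aa xaa xaa aa xaa xaa.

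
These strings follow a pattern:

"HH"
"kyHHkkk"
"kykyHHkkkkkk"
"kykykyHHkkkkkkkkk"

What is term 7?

kykykykykykyHHkkkkkkkkkkkkkkkkkk

Every step adds ky to the front and kkk to the end of the previous string.
From kykykyHHkkkkkkkkk, 3 further steps: kykykyHHkkkkkkkkk → kykykykyHHkkkkkkkkkkkk → kykykykykyHHkkkkkkkkkkkkkkk → (answer).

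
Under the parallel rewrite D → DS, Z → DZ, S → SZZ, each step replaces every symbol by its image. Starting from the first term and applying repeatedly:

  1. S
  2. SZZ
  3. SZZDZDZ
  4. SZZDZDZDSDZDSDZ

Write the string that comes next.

Applying the rule to each of the 15 symbols of SZZDZDZDSDZDSDZ gives the pieces SZZ DZ DZ DS DZ DS DZ DS SZZ DS DZ DS SZZ DS DZ, which concatenate to the answer.

SZZDZDZDSDZDSDZDSSZZDSDZDSSZZDSDZ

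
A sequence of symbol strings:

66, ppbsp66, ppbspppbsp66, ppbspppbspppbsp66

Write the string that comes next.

Every step adds ppbsp at the front: s(k+1) = ppbsp·s(k).
One more step from ppbspppbspppbsp66 gives the answer.

ppbspppbspppbspppbsp66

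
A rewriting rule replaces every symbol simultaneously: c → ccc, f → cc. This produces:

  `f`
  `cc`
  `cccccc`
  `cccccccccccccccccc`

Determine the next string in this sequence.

φ(cccccccccccccccccc) expands symbol-by-symbol to ccc ccc ccc ccc ccc ccc ccc ccc ccc ccc ccc ccc ccc ccc ccc ccc ccc ccc; joining the 18 pieces gives the next term.

cccccccccccccccccccccccccccccccccccccccccccccccccccccc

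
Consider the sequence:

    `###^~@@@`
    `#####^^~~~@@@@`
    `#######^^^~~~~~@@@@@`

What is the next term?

The n-th term is 2n+1 #'s then n ^'s then 2n-1 ~'s then n+2 @'s (n = 1, 2, …).
For the next term, n = 4, so the run lengths are 9, 4, 7, 6.

#########^^^^~~~~~~~@@@@@@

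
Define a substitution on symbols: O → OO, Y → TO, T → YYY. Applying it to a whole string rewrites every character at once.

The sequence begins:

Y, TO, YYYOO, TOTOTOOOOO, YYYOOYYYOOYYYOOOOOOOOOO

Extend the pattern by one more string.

TOTOTOOOOOTOTOTOOOOOTOTOTOOOOOOOOOOOOOOOOOOOOO

φ(YYYOOYYYOOYYYOOOOOOOOOO) expands symbol-by-symbol to TO TO TO OO OO TO TO TO OO OO TO TO TO OO OO OO OO OO OO OO OO OO OO; joining the 23 pieces gives the next term.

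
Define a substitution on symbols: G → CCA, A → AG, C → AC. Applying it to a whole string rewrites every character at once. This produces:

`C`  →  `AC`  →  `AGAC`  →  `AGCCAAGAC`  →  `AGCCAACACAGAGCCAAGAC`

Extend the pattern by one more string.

AGCCAACACAGAGACAGACAGCCAAGCCAACACAGAGCCAAGAC

Applying the rule to each of the 20 symbols of AGCCAACACAGAGCCAAGAC gives the pieces AG CCA AC AC AG AG AC AG AC AG CCA AG CCA AC AC AG AG CCA AG AC, which concatenate to the answer.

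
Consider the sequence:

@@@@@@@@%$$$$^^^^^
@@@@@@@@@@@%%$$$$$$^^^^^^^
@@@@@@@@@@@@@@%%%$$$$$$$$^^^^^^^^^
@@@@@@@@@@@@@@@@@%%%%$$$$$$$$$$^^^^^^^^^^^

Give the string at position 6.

@@@@@@@@@@@@@@@@@@@@@@@%%%%%%$$$$$$$$$$$$$$^^^^^^^^^^^^^^^

Reading off run lengths: @ runs 8, 11, 14, 17; % runs 1, 2, 3, 4; $ runs 4, 6, 8, 10; ^ runs 5, 7, 9, 11 — each is linear in n, where the shown terms are n = 2, 3, 4, 5.
Setting n = 7 gives 23, 6, 14, 15 characters in each block.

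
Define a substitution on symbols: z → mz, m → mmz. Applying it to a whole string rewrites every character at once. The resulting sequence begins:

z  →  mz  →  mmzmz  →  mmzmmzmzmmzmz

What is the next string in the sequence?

Applying the rule to each of the 13 symbols of mmzmmzmzmmzmz gives the pieces mmz mmz mz mmz mmz mz mmz mz mmz mmz mz mmz mz, which concatenate to the answer.

mmzmmzmzmmzmmzmzmmzmzmmzmmzmzmmzmz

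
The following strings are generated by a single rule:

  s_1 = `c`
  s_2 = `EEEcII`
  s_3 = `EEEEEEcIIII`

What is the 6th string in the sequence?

EEEEEEEEEEEEEEEcIIIIIIIIII

s(k+1) = EEE·s(k)·II, so each term gains EEE as a prefix and II as a suffix.
From EEEEEEcIIII, 3 further steps: EEEEEEcIIII → EEEEEEEEEcIIIIII → EEEEEEEEEEEEcIIIIIIII → (answer).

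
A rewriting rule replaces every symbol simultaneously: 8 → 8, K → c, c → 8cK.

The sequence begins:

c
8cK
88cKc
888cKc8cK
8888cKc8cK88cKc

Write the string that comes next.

φ(8888cKc8cK88cKc) expands symbol-by-symbol to 8 8 8 8 8cK c 8cK 8 8cK c 8 8 8cK c 8cK; joining the 15 pieces gives the next term.

88888cKc8cK88cKc888cKc8cK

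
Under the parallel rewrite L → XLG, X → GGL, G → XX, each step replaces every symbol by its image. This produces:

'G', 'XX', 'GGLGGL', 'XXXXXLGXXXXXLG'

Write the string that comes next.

Replace each of the 14 characters of XXXXXLGXXXXXLG in place — GGL GGL GGL GGL GGL XLG XX GGL GGL GGL GGL GGL XLG XX — and concatenate.

GGLGGLGGLGGLGGLXLGXXGGLGGLGGLGGLGGLXLGXX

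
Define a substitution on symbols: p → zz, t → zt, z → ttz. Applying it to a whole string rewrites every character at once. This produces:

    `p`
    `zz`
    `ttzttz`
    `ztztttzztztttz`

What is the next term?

φ(ztztttzztztttz) expands symbol-by-symbol to ttz zt ttz zt zt zt ttz ttz zt ttz zt zt zt ttz; joining the 14 pieces gives the next term.

ttzztttzztztztttzttzztttzztztztttz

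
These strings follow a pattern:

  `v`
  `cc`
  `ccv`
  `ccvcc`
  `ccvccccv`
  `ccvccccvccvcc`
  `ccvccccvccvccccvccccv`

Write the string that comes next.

Each term (from the third on) is the previous term followed by the one before it: term 3 = cc·v = ccv.
So term 8 is ccvccccvccvccccvccccv·ccvccccvccvcc.

ccvccccvccvccccvccccvccvccccvccvcc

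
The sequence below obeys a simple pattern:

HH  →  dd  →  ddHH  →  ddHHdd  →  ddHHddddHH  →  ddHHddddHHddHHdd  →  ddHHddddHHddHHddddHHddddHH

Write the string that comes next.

ddHHddddHHddHHddddHHddddHHddHHddddHHddHHdd

This is a Fibonacci-style word recurrence s(k) = s(k−1)·s(k−2): e.g. dd·HH = ddHH.
The next term joins ddHHddddHHddHHddddHHddddHH and ddHHddddHHddHHdd.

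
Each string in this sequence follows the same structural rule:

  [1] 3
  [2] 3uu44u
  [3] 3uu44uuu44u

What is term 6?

3uu44uuu44uuu44uuu44uuu44u

Every step adds uu44u to the end: s(k+1) = s(k)·uu44u.
From 3uu44uuu44u, 3 further steps: 3uu44uuu44u → 3uu44uuu44uuu44u → 3uu44uuu44uuu44uuu44u → (answer).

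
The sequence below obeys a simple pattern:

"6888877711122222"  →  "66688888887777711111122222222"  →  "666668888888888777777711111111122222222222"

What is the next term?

6666666888888888888877777777711111111111122222222222222

Each string has the form 6^{2n-1} 8^{3n+1} 7^{2n+1} 1^{3n} 2^{3n+2} (n = 1, 2, …).
At n = 4 the blocks have lengths 7, 13, 9, 12, 14.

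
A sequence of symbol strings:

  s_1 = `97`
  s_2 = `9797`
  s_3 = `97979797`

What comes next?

Every step duplicates the string.
Doubling 97979797:

9797979797979797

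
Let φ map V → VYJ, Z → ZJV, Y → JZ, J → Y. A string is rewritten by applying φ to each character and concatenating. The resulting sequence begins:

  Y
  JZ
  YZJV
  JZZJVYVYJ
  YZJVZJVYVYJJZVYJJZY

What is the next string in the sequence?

Rewriting the 19 symbols of YZJVZJVYVYJJZVYJJZY one by one yields JZ ZJV Y VYJ ZJV Y VYJ JZ VYJ JZ Y Y ZJV VYJ JZ Y Y ZJV JZ; concatenated:

JZZJVYVYJZJVYVYJJZVYJJZYYZJVVYJJZYYZJVJZ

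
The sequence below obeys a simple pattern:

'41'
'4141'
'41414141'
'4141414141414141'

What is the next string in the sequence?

Every step duplicates the string.
Doubling 4141414141414141:

41414141414141414141414141414141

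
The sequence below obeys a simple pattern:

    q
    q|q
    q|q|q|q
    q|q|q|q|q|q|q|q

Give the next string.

Every step duplicates the string with '|' between the halves.
So the next term is two copies of q|q|q|q|q|q|q|q with '|' between the halves.

q|q|q|q|q|q|q|q|q|q|q|q|q|q|q|q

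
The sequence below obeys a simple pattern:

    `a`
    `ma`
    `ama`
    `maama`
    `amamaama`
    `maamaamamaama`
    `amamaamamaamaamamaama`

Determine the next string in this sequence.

Each term (from the third on) is the two preceding terms concatenated in order: term 3 = a·ma = ama.
Continuing: maamaamamaama · amamaamamaamaamamaama gives term 8.

maamaamamaamaamamaamamaamaamamaama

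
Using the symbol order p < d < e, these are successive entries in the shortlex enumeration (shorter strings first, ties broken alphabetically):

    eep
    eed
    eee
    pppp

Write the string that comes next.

pppd

Find the rightmost character of pppp below e, bump it to the next letter, and reset everything to its right to p.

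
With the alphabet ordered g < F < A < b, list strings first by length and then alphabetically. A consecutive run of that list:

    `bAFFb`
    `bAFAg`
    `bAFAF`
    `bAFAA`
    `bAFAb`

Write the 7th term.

bAFbF

Stepping forward 2 times from bAFAb: bAFAb → bAFbg, then the target.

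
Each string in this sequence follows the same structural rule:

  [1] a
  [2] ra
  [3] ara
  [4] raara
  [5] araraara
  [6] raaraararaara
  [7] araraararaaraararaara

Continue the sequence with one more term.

raaraararaaraararaararaaraararaara

Each term (from the third on) is the two preceding terms concatenated in order: term 3 = a·ra = ara.
The next term joins raaraararaara and araraararaaraararaara.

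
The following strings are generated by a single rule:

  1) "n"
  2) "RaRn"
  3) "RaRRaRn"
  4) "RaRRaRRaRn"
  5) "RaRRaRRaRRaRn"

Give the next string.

The strings grow by a fixed prefix RaR each time.
Applying this once more to RaRRaRRaRRaRn:

RaRRaRRaRRaRRaRn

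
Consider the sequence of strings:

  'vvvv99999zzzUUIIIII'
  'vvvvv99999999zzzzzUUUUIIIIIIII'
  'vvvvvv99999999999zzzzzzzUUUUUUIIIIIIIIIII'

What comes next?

vvvvvvv99999999999999zzzzzzzzzUUUUUUUUIIIIIIIIIIIIII

Reading off run lengths: v runs 4, 5, 6; 9 runs 5, 8, 11; z runs 3, 5, 7; U runs 2, 4, 6; I runs 5, 8, 11 — each is linear in n, where the shown terms are n = 2, 3, 4.
At n = 5 the blocks have lengths 7, 14, 9, 8, 14.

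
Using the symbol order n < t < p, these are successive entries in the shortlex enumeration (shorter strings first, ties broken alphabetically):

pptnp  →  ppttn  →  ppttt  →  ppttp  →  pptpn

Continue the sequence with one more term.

The successor of pptpn increments the rightmost position that isn't already p and resets every position after it to n.

pptpt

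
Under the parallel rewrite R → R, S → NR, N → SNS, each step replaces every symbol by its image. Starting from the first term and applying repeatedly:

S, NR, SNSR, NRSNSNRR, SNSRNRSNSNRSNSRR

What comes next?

NRSNSNRRSNSRNRSNSNRSNSRNRSNSNRRR

Applying the rule to each of the 16 symbols of SNSRNRSNSNRSNSRR gives the pieces NR SNS NR R SNS R NR SNS NR SNS R NR SNS NR R R, which concatenate to the answer.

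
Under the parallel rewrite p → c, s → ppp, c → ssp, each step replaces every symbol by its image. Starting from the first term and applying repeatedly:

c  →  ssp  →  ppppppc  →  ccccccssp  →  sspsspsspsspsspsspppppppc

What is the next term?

ppppppcppppppcppppppcppppppcppppppcppppppcccccccssp

Applying the rule to each of the 25 symbols of sspsspsspsspsspsspppppppc gives the pieces ppp ppp c ppp ppp c ppp ppp c ppp ppp c ppp ppp c ppp ppp c c c c c c c ssp, which concatenate to the answer.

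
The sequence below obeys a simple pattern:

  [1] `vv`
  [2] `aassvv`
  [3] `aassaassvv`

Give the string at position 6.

The strings grow by a fixed prefix aass each time.
From aassaassvv, 3 further steps: aassaassvv → aassaassaassvv → aassaassaassaassvv → (answer).

aassaassaassaassaassvv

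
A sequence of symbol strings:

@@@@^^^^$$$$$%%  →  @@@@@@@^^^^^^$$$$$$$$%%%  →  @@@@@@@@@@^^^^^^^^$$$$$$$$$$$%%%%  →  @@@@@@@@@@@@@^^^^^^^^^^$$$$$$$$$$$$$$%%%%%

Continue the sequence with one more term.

@@@@@@@@@@@@@@@@^^^^^^^^^^^^$$$$$$$$$$$$$$$$$%%%%%%

Reading off run lengths: @ runs 4, 7, 10, 13; ^ runs 4, 6, 8, 10; $ runs 5, 8, 11, 14; % runs 2, 3, 4, 5 — each is linear in n, where the shown terms are n = 2, 3, 4, 5.
For the next term, n = 6, so the run lengths are 16, 12, 17, 6.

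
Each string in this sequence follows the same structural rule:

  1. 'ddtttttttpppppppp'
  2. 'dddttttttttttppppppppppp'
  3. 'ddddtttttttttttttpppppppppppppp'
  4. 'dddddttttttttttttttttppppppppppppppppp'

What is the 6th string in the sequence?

dddddddttttttttttttttttttttttppppppppppppppppppppppp

Term n consists of n d's, followed by 3n+1 t's, followed by 3n+2 p's, where the shown terms are n = 2, 3, 4, 5.
For term 6, n = 7, so the run lengths are 7, 22, 23.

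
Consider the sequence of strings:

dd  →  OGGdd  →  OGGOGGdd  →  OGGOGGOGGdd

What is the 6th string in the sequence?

OGGOGGOGGOGGOGGdd

Each term is the previous one with OGG prepended.
From OGGOGGOGGdd, 2 further steps: OGGOGGOGGdd → OGGOGGOGGOGGdd → (answer).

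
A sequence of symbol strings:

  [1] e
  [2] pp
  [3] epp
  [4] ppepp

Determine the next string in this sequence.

Each term (from the third on) is the two preceding terms concatenated in order: term 3 = e·pp = epp.
The next term joins epp and ppepp.

eppppepp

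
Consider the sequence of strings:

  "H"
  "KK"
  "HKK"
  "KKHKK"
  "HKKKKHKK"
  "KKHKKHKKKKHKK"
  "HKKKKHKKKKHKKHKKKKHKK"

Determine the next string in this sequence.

From term 3 onward, concatenate the second-to-last term with the last: H·KK = HKK, KK·HKK = KKHKK, …
The next term joins KKHKKHKKKKHKK and HKKKKHKKKKHKKHKKKKHKK.

KKHKKHKKKKHKKHKKKKHKKKKHKKHKKKKHKK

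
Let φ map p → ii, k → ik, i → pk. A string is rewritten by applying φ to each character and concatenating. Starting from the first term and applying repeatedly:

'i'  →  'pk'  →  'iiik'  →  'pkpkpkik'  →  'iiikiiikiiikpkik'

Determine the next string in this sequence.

pkpkpkikpkpkpkikpkpkpkikiiikpkik

Applying the rule to each of the 16 symbols of iiikiiikiiikpkik gives the pieces pk pk pk ik pk pk pk ik pk pk pk ik ii ik pk ik, which concatenate to the answer.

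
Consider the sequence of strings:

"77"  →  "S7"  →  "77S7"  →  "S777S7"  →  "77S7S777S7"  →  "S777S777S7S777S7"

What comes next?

77S7S777S7S777S777S7S777S7

This is a Fibonacci-style word recurrence s(k) = s(k−2)·s(k−1): e.g. 77·S7 = 77S7.
So term 7 is 77S7S777S7·S777S777S7S777S7.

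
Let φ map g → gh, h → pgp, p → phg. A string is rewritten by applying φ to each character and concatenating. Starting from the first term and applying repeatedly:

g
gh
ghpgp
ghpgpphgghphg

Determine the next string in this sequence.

Rewriting the 13 symbols of ghpgpphgghphg one by one yields gh pgp phg gh phg phg pgp gh gh pgp phg pgp gh; concatenated:

ghpgpphgghphgphgpgpghghpgpphgpgpgh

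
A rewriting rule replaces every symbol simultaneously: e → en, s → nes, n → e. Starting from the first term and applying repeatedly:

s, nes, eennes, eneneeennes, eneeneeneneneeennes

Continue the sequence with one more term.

Rewriting the 19 symbols of eneeneeneneneeennes one by one yields en e en en e en en e en e en e en en en e e en nes; concatenated:

eneeneneeneneeneeneeneneneeennes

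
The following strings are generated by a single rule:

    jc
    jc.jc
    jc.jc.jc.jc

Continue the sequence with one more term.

s(k+1) = s(k)·.·s(k) — each term doubles the last with '.' between the halves.
Doubling jc.jc.jc.jc with '.' between the halves:

jc.jc.jc.jc.jc.jc.jc.jc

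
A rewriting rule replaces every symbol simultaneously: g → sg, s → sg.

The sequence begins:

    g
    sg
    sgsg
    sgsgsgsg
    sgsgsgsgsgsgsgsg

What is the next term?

sgsgsgsgsgsgsgsgsgsgsgsgsgsgsgsg

Applying the rule to each of the 16 symbols of sgsgsgsgsgsgsgsg gives the pieces sg sg sg sg sg sg sg sg sg sg sg sg sg sg sg sg, which concatenate to the answer.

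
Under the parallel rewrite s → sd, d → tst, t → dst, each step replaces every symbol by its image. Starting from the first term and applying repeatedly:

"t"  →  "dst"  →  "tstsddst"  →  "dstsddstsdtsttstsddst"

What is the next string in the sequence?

tstsddstsdtsttstsddstsdtstdstsddstdstsddstsdtsttstsddst

φ(dstsddstsdtsttstsddst) expands symbol-by-symbol to tst sd dst sd tst tst sd dst sd tst dst sd dst dst sd dst sd tst tst sd dst; joining the 21 pieces gives the next term.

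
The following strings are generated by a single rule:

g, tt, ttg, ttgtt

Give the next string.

ttgttttg

From term 3 onward, concatenate the last term with the second-to-last: tt·g = ttg, ttg·tt = ttgtt, …
Continuing: ttgtt · ttg gives term 5.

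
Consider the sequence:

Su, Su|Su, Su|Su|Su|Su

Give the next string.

Every step duplicates the string with '|' between the halves.
So the next term is two copies of Su|Su|Su|Su with '|' between the halves.

Su|Su|Su|Su|Su|Su|Su|Su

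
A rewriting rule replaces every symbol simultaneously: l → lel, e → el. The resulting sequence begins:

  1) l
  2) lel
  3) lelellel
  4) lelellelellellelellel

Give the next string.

Applying the rule to each of the 21 symbols of lelellelellellelellel gives the pieces lel el lel el lel lel el lel el lel lel el lel lel el lel el lel lel el lel, which concatenate to the answer.

lelellelellellelellelellellelellellelellelellellelellel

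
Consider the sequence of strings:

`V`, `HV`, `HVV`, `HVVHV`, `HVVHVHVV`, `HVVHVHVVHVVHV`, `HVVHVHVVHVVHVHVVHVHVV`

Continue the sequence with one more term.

Each term (from the third on) is the previous term followed by the one before it: term 3 = HV·V = HVV.
So term 8 is HVVHVHVVHVVHVHVVHVHVV·HVVHVHVVHVVHV.

HVVHVHVVHVVHVHVVHVHVVHVVHVHVVHVVHV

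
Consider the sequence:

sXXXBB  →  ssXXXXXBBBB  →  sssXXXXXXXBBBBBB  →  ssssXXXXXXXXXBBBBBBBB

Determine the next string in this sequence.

Reading off run lengths: s runs 1, 2, 3, 4; X runs 3, 5, 7, 9; B runs 2, 4, 6, 8 — each is linear in n (n = 1, 2, …).
Setting n = 5 gives 5, 11, 10 characters in each block.

sssssXXXXXXXXXXXBBBBBBBBBB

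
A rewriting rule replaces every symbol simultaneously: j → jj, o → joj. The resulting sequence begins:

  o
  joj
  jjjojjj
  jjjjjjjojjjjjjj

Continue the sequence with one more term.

Replace each of the 15 characters of jjjjjjjojjjjjjj in place — jj jj jj jj jj jj jj joj jj jj jj jj jj jj jj — and concatenate.

jjjjjjjjjjjjjjjojjjjjjjjjjjjjjj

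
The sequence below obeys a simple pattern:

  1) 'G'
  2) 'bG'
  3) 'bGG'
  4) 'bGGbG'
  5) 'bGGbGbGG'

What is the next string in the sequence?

bGGbGbGGbGGbG

This is a Fibonacci-style word recurrence s(k) = s(k−1)·s(k−2): e.g. bG·G = bGG.
So term 6 is bGGbGbGG·bGGbG.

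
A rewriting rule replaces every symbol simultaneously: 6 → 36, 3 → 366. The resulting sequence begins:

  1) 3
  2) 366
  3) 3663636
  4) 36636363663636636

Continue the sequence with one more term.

Rewriting the 17 symbols of 36636363663636636 one by one yields 366 36 36 366 36 366 36 366 36 36 366 36 366 36 36 366 36; concatenated:

36636363663636636366363636636366363636636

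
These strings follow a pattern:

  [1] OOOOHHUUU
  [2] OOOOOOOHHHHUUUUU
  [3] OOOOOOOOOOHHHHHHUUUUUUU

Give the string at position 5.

Each string has the form O^{3n+1} H^{2n} U^{2n+1} (n = 1, 2, …).
For term 5, n = 5, so the run lengths are 16, 10, 11.

OOOOOOOOOOOOOOOOHHHHHHHHHHUUUUUUUUUUU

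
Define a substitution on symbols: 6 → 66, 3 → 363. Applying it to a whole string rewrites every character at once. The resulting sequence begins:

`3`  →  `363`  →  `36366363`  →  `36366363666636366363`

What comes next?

363663636666363663636666666636366363666636366363

Applying the rule to each of the 20 symbols of 36366363666636366363 gives the pieces 363 66 363 66 66 363 66 363 66 66 66 66 363 66 363 66 66 363 66 363, which concatenate to the answer.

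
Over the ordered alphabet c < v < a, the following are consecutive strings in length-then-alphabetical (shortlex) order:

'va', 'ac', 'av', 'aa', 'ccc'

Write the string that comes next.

Treat ccc as a base-3 numeral over the given alphabet and add one, carrying through any trailing a's.

ccv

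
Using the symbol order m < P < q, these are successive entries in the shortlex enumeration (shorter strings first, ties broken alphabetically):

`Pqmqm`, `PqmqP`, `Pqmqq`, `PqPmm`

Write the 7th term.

PqPPm

Advancing 3 positions from PqPmm through PqPmm → PqPmP → PqPmq reaches term 7.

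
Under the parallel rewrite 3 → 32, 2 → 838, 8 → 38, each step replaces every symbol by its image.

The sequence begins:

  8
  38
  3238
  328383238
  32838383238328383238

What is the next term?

Rewriting the 20 symbols of 32838383238328383238 one by one yields 32 838 38 32 38 32 38 32 838 32 38 32 838 38 32 38 32 838 32 38; concatenated:

32838383238323832838323832838383238328383238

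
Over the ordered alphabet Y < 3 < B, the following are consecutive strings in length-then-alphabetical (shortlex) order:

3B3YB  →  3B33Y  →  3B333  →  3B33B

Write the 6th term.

Advancing 2 positions from 3B33B through 3B33B → 3B3BY reaches term 6.

3B3B3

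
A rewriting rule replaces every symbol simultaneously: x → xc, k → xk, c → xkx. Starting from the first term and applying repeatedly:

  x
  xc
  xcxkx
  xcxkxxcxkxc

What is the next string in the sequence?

xcxkxxcxkxcxcxkxxcxkxcxkx

Expanding xcxkxxcxkxc: x→xc, c→xkx, x→xc, k→xk, x→xc, x→xc, c→xkx, x→xc, k→xk, x→xc, c→xkx. Concatenated: xc xkx xc xk xc xc xkx xc xk xc xkx.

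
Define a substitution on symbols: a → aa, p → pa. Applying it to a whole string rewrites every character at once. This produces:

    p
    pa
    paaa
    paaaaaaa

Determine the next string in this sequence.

Rewriting each symbol of paaaaaaa: p→pa, a→aa, a→aa, a→aa, a→aa, a→aa, a→aa, a→aa, which concatenates to pa aa aa aa aa aa aa aa.

paaaaaaaaaaaaaaa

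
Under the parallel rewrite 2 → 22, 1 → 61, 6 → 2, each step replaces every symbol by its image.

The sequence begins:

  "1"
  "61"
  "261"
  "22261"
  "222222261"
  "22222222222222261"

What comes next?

φ(22222222222222261) expands symbol-by-symbol to 22 22 22 22 22 22 22 22 22 22 22 22 22 22 22 2 61; joining the 17 pieces gives the next term.

222222222222222222222222222222261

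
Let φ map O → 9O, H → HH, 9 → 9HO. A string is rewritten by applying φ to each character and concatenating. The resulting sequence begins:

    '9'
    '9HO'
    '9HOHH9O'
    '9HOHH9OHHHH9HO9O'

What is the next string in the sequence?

9HOHH9OHHHH9HO9OHHHHHHHH9HOHH9O9HO9O

φ(9HOHH9OHHHH9HO9O) expands symbol-by-symbol to 9HO HH 9O HH HH 9HO 9O HH HH HH HH 9HO HH 9O 9HO 9O; joining the 16 pieces gives the next term.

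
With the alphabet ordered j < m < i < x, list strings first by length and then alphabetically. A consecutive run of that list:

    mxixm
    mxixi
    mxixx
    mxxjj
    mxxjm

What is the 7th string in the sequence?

mxxjx

Advancing 2 positions from mxxjm through mxxjm → mxxji reaches term 7.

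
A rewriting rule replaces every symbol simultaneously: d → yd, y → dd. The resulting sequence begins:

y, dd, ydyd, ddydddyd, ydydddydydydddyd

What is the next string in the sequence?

ddydddydydydddydddydddydydydddyd

Applying the rule to each of the 16 symbols of ydydddydydydddyd gives the pieces dd yd dd yd yd yd dd yd dd yd dd yd yd yd dd yd, which concatenate to the answer.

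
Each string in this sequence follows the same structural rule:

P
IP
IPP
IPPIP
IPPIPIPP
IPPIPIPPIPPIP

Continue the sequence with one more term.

IPPIPIPPIPPIPIPPIPIPP

This is a Fibonacci-style word recurrence s(k) = s(k−1)·s(k−2): e.g. IP·P = IPP.
Continuing: IPPIPIPPIPPIP · IPPIPIPP gives term 7.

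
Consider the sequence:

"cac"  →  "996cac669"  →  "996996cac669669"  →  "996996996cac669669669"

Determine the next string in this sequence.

Each term wraps the previous one in 996 on the left and 669 on the right.
So the next term is 996·996996996cac669669669·669.

996996996996cac669669669669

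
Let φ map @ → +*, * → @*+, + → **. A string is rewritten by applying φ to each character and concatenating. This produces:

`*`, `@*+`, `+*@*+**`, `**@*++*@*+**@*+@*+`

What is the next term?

@*+@*++*@*+****@*++*@*+**@*+@*++*@*+**+*@*+**

φ(**@*++*@*+**@*+@*+) expands symbol-by-symbol to @*+ @*+ +* @*+ ** ** @*+ +* @*+ ** @*+ @*+ +* @*+ ** +* @*+ **; joining the 18 pieces gives the next term.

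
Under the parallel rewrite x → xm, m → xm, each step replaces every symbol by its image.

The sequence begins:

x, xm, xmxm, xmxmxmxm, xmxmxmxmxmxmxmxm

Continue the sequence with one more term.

Rewriting the 16 symbols of xmxmxmxmxmxmxmxm one by one yields xm xm xm xm xm xm xm xm xm xm xm xm xm xm xm xm; concatenated:

xmxmxmxmxmxmxmxmxmxmxmxmxmxmxmxm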